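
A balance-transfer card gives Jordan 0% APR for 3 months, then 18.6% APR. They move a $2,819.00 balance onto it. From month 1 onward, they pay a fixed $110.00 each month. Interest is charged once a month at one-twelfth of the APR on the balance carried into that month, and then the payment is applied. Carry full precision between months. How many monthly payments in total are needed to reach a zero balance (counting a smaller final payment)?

Promo months 1–3 at r₀ = 0%/12 = 0; months 4+ at r₁ = 18.6%/12 = 0.0155.
After month 3 (no interest yet): B = $2,819.00 − 3·$110.00 = $2,489.00.
Then at r₁ with $110.00/mo: n₂ = −ln(1 − r₁·B/P)/ln(1+r₁) ≈ 28.08 → 29 more payments.

32 payments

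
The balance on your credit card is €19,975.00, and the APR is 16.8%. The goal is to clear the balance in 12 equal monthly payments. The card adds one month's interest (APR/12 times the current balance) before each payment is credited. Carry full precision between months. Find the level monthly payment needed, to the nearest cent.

€1,819.92

Monthly rate r = 16.8%/12 = 1.4% = 0.014.
Level-payment amortization: P = B₀·r / (1 − (1+r)^(−n)) = 19975.00·0.014 / (1 − 1.014^(−12)).
Denominator 1 − (1+r)^(−12) = 0.153660637.
P = 279.65 / 0.153660637 ≈ 1819.92.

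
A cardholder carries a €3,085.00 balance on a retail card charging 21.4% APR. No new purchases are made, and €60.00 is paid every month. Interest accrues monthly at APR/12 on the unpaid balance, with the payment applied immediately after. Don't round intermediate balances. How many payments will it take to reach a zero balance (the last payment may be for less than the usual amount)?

Monthly rate r = 21.4%/12 = 1.78333% = 0.0178333.
Recurrence: B ← B·(1+r) − €60.00.
Month 1: interest €55.02; balance after payment €3,080.02.
Month 2: interest €54.93; balance after payment €3,074.94.
Closed form: n = −ln(1 − rB₀/P)/ln(1+r) = −ln(0.083069)/ln(1.01783) ≈ 140.759, so the balance reaches zero during payment 141.

141 payments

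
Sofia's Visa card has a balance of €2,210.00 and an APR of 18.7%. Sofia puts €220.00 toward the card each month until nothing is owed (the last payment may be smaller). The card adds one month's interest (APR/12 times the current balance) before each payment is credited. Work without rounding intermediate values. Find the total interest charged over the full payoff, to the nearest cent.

Monthly rate r = 18.7%/12 = 1.55833% = 0.0155833.
Payoff takes n = ⌈−ln(1 − rB₀/P)/ln(1+r)⌉ = ⌈11.010⌉ = 12 payments; the last is €2.15.
Total paid = 11·€220.00 + €2.15 = €2,422.15.
Total interest = total paid − principal = €2,422.15 − €2,210.00 = €212.15.

€212.15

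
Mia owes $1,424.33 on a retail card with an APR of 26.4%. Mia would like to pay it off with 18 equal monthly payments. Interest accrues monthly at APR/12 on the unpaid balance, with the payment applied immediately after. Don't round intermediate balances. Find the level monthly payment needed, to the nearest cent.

Monthly rate r = 26.4%/12 = 2.2% = 0.022.
Level-payment amortization: P = B₀·r / (1 − (1+r)^(−n)) = 1424.33·0.022 / (1 − 1.022^(−18)).
Denominator 1 − (1+r)^(−18) = 0.324097776.
P = 31.3353 / 0.324097776 ≈ 96.68.

$96.68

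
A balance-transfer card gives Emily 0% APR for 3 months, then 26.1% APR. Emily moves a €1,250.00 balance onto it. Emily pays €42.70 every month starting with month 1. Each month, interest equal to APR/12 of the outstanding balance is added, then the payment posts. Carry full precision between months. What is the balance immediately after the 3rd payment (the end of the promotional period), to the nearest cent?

€1,121.90

Promo months 1–3 at r₀ = 0%/12 = 0; months 4+ at r₁ = 26.1%/12 = 0.02175.
After month 3 (no interest yet): B = €1,250.00 − 3·€42.70 = €1,121.90.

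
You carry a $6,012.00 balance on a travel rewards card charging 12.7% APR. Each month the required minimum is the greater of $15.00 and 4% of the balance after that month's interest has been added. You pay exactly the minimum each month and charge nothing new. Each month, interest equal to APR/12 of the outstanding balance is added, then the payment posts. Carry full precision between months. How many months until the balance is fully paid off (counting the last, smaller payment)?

Monthly rate r = 12.7%/12 = 1.05833% = 0.0105833.
While 4% of the post-interest balance exceeds $15.00, each month B ← (B·(1+r))·(1 − 0.04), i.e. B shrinks by the factor (1+r)·0.96 = 0.97016.
This holds for months 1–92. Entering month 93 the balance is $370.35; 4% of the post-interest balance is now below $15.00, so the flat $15.00 minimum applies from here.
From month 93 a fixed $15.00 at rate r clears $370.35 in 29 more payments. Total: 92 + 29 = 121 months.

121 months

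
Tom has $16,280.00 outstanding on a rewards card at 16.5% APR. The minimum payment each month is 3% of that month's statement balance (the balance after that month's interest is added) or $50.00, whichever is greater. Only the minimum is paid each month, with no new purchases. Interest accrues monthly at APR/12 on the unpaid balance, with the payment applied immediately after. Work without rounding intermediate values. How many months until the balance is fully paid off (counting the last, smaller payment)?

181 months

Monthly rate r = 16.5%/12 = 1.375% = 0.01375.
While 3% of the post-interest balance exceeds $50.00, each month B ← (B·(1+r))·(1 − 0.03), i.e. B shrinks by the factor (1+r)·0.97 = 0.98334.
This holds for months 1–137. Entering month 138 the balance is $1,628.96; 3% of the post-interest balance is now below $50.00, so the flat $50.00 minimum applies from here.
From month 138 a fixed $50.00 at rate r clears $1,628.96 in 44 more payments. Total: 137 + 44 = 181 months.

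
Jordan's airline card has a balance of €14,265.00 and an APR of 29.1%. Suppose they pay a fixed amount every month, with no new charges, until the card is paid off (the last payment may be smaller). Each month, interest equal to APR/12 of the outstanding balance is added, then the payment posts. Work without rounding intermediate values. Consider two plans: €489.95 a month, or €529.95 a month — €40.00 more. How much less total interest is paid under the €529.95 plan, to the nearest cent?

Monthly rate r = 29.1%/12 = 2.425% = 0.02425.
At €489.95/mo: n = ⌈−ln(1 − rB₀/P)/ln(1+r)⌉ = 52 payments (last €48.22); total interest = total paid − €14,265.00 = €10,770.67.
At €529.95/mo: 45 payments (last €77.09); total interest €9,129.89.
Interest saved = €10,770.67 − €9,129.89 = €1,640.78.

€1,640.78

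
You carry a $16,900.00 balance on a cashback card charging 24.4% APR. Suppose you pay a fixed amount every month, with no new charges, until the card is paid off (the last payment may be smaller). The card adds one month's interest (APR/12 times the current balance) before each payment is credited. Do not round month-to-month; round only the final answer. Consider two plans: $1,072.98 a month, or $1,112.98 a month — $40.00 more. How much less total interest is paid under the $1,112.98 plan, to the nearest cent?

$160.33

Monthly rate r = 24.4%/12 = 2.03333% = 0.0203333.
At $1,072.98/mo: n = ⌈−ln(1 − rB₀/P)/ln(1+r)⌉ = 20 payments (last $192.83); total interest = total paid − $16,900.00 = $3,679.45.
At $1,112.98/mo: 19 payments (last $385.48); total interest $3,519.12.
Interest saved = $3,679.45 − $3,519.12 = $160.33.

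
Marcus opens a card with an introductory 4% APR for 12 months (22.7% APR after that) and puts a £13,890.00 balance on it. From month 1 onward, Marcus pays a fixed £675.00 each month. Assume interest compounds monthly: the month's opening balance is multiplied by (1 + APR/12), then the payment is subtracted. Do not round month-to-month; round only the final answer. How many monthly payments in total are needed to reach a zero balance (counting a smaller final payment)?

Promo months 1–12 at r₀ = 4%/12 = 0.00333333; months 13+ at r₁ = 22.7%/12 = 0.0189167.
After month 12: iterate B ← B·(1+r₀) − £675.00 for 12 months → £6,205.74.
Then at r₁ with £675.00/mo: n₂ = −ln(1 − r₁·B/P)/ln(1+r₁) ≈ 10.20 → 11 more payments.

23 months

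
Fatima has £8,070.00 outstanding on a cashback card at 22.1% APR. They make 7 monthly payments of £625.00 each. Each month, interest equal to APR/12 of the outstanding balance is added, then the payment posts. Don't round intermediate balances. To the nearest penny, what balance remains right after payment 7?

£4,545.36

Monthly rate r = 22.1%/12 = 1.84167% = 0.0184167.
Each month: B ← B·(1+r) − £625.00.
Month 1: interest £148.62; balance after payment £7,593.62.
Month 2: interest £139.85; balance after payment £7,108.47.
Month 3: interest £130.91; balance after payment £6,614.39.
Month 4: interest £121.81; balance after payment £6,111.20.
Month 5: interest £112.55; balance after payment £5,598.75.
Month 6: interest £103.11; balance after payment £5,076.86.
Month 7: interest £93.50; balance after payment £4,545.36.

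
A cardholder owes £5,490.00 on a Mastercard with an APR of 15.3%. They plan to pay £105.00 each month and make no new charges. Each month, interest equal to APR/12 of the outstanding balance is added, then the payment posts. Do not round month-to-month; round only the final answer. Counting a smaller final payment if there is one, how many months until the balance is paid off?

Monthly rate r = 15.3%/12 = 1.275% = 0.01275.
Recurrence: B ← B·(1+r) − £105.00.
Month 1: interest £70.00; balance after payment £5,455.00.
Month 2: interest £69.55; balance after payment £5,419.55.
Closed form: n = −ln(1 − rB₀/P)/ln(1+r) = −ln(0.33336)/ln(1.01275) ≈ 86.708, so the balance reaches zero during payment 87.

87 months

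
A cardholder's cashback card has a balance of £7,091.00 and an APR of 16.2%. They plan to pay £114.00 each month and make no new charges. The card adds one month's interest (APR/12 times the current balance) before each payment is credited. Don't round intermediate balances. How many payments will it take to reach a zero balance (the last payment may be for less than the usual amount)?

137 months

Monthly rate r = 16.2%/12 = 1.35% = 0.0135.
Recurrence: B ← B·(1+r) − £114.00.
Month 1: interest £95.73; balance after payment £7,072.73.
Month 2: interest £95.48; balance after payment £7,054.21.
Closed form: n = −ln(1 − rB₀/P)/ln(1+r) = −ln(0.16028)/ln(1.0135) ≈ 136.532, so the balance reaches zero during payment 137.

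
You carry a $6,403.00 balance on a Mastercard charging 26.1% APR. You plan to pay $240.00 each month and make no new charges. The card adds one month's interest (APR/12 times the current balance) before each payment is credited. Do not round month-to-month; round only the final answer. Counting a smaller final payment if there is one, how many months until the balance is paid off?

Monthly rate r = 26.1%/12 = 2.175% = 0.02175.
Recurrence: B ← B·(1+r) − $240.00.
Month 1: interest $139.27; balance after payment $6,302.27.
Month 2: interest $137.07; balance after payment $6,199.34.
Closed form: n = −ln(1 − rB₀/P)/ln(1+r) = −ln(0.41973)/ln(1.02175) ≈ 40.347, so the balance reaches zero during payment 41.

41 months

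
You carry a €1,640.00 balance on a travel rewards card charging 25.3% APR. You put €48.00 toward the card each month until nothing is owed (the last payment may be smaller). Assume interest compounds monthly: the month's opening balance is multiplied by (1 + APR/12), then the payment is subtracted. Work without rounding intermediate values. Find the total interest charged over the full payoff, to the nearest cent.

Monthly rate r = 25.3%/12 = 2.10833% = 0.0210833.
Payoff takes n = ⌈−ln(1 − rB₀/P)/ln(1+r)⌉ = ⌈61.072⌉ = 62 payments; the last is €3.47.
Total paid = 61·€48.00 + €3.47 = €2,931.47.
Total interest = total paid − principal = €2,931.47 − €1,640.00 = €1,291.47.

€1,291.47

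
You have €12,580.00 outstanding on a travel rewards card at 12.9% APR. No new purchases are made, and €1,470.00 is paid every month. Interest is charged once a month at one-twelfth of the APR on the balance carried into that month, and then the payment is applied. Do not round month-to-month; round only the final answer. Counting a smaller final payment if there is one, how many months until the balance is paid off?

10 months

Monthly rate r = 12.9%/12 = 1.075% = 0.01075.
Recurrence: B ← B·(1+r) − €1,470.00.
Month 1: interest €135.24; balance after payment €11,245.24.
Month 2: interest €120.89; balance after payment €9,896.12.
Closed form: n = −ln(1 − rB₀/P)/ln(1+r) = −ln(0.908)/ln(1.01075) ≈ 9.026, so the balance reaches zero during payment 10.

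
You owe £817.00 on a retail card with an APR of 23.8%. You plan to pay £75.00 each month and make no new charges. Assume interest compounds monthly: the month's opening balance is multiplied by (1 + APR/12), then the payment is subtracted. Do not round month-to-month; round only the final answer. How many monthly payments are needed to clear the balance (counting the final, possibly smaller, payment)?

13 months

Monthly rate r = 23.8%/12 = 1.98333% = 0.0198333.
Recurrence: B ← B·(1+r) − £75.00.
Month 1: interest £16.20; balance after payment £758.20.
Month 2: interest £15.04; balance after payment £698.24.
Closed form: n = −ln(1 − rB₀/P)/ln(1+r) = −ln(0.78395)/ln(1.01983) ≈ 12.394, so the balance reaches zero during payment 13.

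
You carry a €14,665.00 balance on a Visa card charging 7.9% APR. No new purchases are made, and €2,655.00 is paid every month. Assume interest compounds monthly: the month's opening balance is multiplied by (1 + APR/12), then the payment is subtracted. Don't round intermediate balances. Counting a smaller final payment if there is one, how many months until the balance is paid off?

6 months

Monthly rate r = 7.9%/12 = 0.658333% = 0.00658333.
Recurrence: B ← B·(1+r) − €2,655.00.
Month 1: interest €96.54; balance after payment €12,106.54.
Month 2: interest €79.70; balance after payment €9,531.25.
Month 3: interest €62.75; balance after payment €6,938.99.
Month 4: interest €45.68; balance after payment €4,329.68.
Month 5: interest €28.50; balance after payment €1,703.18.
Month 6: interest €11.21; balance after payment €0.00.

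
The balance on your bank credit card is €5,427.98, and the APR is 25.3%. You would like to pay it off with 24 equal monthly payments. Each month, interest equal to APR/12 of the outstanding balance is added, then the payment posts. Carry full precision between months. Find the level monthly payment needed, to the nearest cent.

€290.52

Monthly rate r = 25.3%/12 = 2.10833% = 0.0210833.
Level-payment amortization: P = B₀·r / (1 − (1+r)^(−n)) = 5427.98·0.0210833 / (1 − 1.02108^(−24)).
Denominator 1 − (1+r)^(−24) = 0.39391784.
P = 114.44 / 0.39391784 ≈ 290.52.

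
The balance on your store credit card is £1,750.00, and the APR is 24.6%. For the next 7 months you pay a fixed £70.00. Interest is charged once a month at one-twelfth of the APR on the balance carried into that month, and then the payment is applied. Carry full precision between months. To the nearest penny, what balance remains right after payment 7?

£1,495.92

Monthly rate r = 24.6%/12 = 2.05% = 0.0205.
Each month: B ← B·(1+r) − £70.00.
Month 1: interest £35.88; balance after payment £1,715.88.
Month 2: interest £35.18; balance after payment £1,681.05.
Month 3: interest £34.46; balance after payment £1,645.51.
Month 4: interest £33.73; balance after payment £1,609.24.
Month 5: interest £32.99; balance after payment £1,572.23.
Month 6: interest £32.23; balance after payment £1,534.47.
Month 7: interest £31.46; balance after payment £1,495.92.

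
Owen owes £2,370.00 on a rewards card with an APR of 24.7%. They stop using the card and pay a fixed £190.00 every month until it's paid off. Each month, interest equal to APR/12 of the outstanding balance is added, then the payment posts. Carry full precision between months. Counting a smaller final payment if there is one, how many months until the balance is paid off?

15 months

Monthly rate r = 24.7%/12 = 2.05833% = 0.0205833.
Recurrence: B ← B·(1+r) − £190.00.
Month 1: interest £48.78; balance after payment £2,228.78.
Month 2: interest £45.88; balance after payment £2,084.66.
Closed form: n = −ln(1 − rB₀/P)/ln(1+r) = −ln(0.74325)/ln(1.02058) ≈ 14.564, so the balance reaches zero during payment 15.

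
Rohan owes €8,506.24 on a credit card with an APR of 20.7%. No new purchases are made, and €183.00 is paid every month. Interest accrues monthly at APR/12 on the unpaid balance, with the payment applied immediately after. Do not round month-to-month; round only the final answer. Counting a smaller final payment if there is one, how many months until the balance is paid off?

95 months

Monthly rate r = 20.7%/12 = 1.725% = 0.01725.
Recurrence: B ← B·(1+r) − €183.00.
Month 1: interest €146.73; balance after payment €8,469.97.
Month 2: interest €146.11; balance after payment €8,433.08.
Closed form: n = −ln(1 − rB₀/P)/ln(1+r) = −ln(0.19818)/ln(1.01725) ≈ 94.637, so the balance reaches zero during payment 95.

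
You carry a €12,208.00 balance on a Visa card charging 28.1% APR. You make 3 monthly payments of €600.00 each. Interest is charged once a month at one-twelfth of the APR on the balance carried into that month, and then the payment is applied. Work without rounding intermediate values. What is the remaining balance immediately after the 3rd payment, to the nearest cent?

€11,243.37

Monthly rate r = 28.1%/12 = 2.34167% = 0.0234167.
Each month: B ← B·(1+r) − €600.00.
Month 1: interest €285.87; balance after payment €11,893.87.
Month 2: interest €278.51; balance after payment €11,572.39.
Month 3: interest €270.99; balance after payment €11,243.37.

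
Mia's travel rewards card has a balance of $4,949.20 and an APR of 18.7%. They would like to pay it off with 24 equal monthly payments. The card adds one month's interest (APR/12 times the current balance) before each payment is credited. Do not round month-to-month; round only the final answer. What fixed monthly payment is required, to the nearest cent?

$248.76

Monthly rate r = 18.7%/12 = 1.55833% = 0.0155833.
Level-payment amortization: P = B₀·r / (1 − (1+r)^(−n)) = 4949.20·0.0155833 / (1 − 1.01558^(−24)).
Denominator 1 − (1+r)^(−24) = 0.310035989.
P = 77.125 / 0.310035989 ≈ 248.76.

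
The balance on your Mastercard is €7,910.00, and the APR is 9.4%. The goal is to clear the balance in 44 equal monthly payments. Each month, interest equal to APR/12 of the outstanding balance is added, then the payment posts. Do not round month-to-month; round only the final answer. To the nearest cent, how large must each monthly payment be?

Monthly rate r = 9.4%/12 = 0.783333% = 0.00783333.
Level-payment amortization: P = B₀·r / (1 − (1+r)^(−n)) = 7910.00·0.00783333 / (1 − 1.00783^(−44)).
Denominator 1 − (1+r)^(−44) = 0.290591483.
P = 61.9617 / 0.290591483 ≈ 213.23.

€213.23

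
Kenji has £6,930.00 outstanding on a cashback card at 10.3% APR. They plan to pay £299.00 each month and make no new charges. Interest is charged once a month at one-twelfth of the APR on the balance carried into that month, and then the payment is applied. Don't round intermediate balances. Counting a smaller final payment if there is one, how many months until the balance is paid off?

26 payments

Monthly rate r = 10.3%/12 = 0.858333% = 0.00858333.
Recurrence: B ← B·(1+r) − £299.00.
Month 1: interest £59.48; balance after payment £6,690.48.
Month 2: interest £57.43; balance after payment £6,448.91.
Closed form: n = −ln(1 − rB₀/P)/ln(1+r) = −ln(0.80106)/ln(1.00858) ≈ 25.954, so the balance reaches zero during payment 26.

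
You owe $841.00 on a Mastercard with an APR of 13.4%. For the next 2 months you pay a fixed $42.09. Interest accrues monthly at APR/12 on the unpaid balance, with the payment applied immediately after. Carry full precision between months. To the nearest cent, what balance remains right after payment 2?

Monthly rate r = 13.4%/12 = 1.11667% = 0.0111667.
Each month: B ← B·(1+r) − $42.09.
Month 1: interest $9.39; balance after payment $808.30.
Month 2: interest $9.03; balance after payment $775.24.

$775.24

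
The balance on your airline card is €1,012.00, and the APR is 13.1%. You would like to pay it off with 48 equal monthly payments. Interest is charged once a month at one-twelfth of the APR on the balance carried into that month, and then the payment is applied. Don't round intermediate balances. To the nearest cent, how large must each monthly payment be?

Monthly rate r = 13.1%/12 = 1.09167% = 0.0109167.
Level-payment amortization: P = B₀·r / (1 − (1+r)^(−n)) = 1012.00·0.0109167 / (1 − 1.01092^(−48)).
Denominator 1 − (1+r)^(−48) = 0.406168981.
P = 11.0477 / 0.406168981 ≈ 27.20.

€27.20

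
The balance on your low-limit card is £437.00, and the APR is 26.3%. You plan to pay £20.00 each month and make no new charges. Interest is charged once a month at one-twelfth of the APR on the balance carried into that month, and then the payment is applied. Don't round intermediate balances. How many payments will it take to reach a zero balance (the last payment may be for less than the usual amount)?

Monthly rate r = 26.3%/12 = 2.19167% = 0.0219167.
Recurrence: B ← B·(1+r) − £20.00.
Month 1: interest £9.58; balance after payment £426.58.
Month 2: interest £9.35; balance after payment £415.93.
Closed form: n = −ln(1 − rB₀/P)/ln(1+r) = −ln(0.52112)/ln(1.02192) ≈ 30.063, so the balance reaches zero during payment 31.

31 months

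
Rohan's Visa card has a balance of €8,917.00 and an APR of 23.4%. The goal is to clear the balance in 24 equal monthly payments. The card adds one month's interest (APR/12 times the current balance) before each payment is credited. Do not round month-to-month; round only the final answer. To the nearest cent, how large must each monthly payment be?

Monthly rate r = 23.4%/12 = 1.95% = 0.0195.
Level-payment amortization: P = B₀·r / (1 − (1+r)^(−n)) = 8917.00·0.0195 / (1 − 1.0195^(−24)).
Denominator 1 − (1+r)^(−24) = 0.370919132.
P = 173.881 / 0.370919132 ≈ 468.79.

€468.79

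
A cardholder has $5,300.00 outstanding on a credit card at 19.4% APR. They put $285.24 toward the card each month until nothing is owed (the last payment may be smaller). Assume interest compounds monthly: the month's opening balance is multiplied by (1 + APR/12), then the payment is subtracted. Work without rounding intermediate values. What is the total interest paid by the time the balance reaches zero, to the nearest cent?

$1,054.18

Monthly rate r = 19.4%/12 = 1.61667% = 0.0161667.
Payoff takes n = ⌈−ln(1 − rB₀/P)/ln(1+r)⌉ = ⌈22.275⌉ = 23 payments; the last is $78.90.
Total paid = 22·$285.24 + $78.90 = $6,354.18.
Total interest = total paid − principal = $6,354.18 − $5,300.00 = $1,054.18.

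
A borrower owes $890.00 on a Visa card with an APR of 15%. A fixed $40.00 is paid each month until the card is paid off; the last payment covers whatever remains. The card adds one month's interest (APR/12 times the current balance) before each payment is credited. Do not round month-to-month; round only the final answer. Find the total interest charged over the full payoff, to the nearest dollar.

$159

Monthly rate r = 15%/12 = 1.25% = 0.0125.
Payoff takes n = ⌈−ln(1 − rB₀/P)/ln(1+r)⌉ = ⌈26.235⌉ = 27 payments; the last is $9.44.
Total paid = 26·$40.00 + $9.44 = $1,049.44.
Total interest = total paid − principal = $1,049.44 − $890.00 = $159.44.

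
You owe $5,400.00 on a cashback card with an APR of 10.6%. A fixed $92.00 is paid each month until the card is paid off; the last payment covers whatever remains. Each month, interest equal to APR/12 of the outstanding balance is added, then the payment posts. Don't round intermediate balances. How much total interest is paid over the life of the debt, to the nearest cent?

Monthly rate r = 10.6%/12 = 0.883333% = 0.00883333.
Payoff takes n = ⌈−ln(1 − rB₀/P)/ln(1+r)⌉ = ⌈83.097⌉ = 84 payments; the last is $8.99.
Total paid = 83·$92.00 + $8.99 = $7,644.99.
Total interest = total paid − principal = $7,644.99 − $5,400.00 = $2,244.99.

$2,244.99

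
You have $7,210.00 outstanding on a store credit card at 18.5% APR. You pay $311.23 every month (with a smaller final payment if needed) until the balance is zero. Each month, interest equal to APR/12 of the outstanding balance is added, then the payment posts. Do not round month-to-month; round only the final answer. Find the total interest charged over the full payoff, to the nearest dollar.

Monthly rate r = 18.5%/12 = 1.54167% = 0.0154167.
Payoff takes n = ⌈−ln(1 − rB₀/P)/ln(1+r)⌉ = ⌈28.880⌉ = 29 payments; the last is $274.12.
Total paid = 28·$311.23 + $274.12 = $8,988.56.
Total interest = total paid − principal = $8,988.56 − $7,210.00 = $1,778.56.

$1,779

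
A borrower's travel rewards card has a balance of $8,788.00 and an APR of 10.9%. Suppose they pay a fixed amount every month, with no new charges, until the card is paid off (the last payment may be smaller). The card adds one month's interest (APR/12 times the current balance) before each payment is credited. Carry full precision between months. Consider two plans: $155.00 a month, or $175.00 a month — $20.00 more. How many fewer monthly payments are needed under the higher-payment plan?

13 fewer payments

Monthly rate r = 10.9%/12 = 0.908333% = 0.00908333.
At $155.00/mo: n = ⌈−ln(1 − rB₀/P)/ln(1+r)⌉ = 81 payments (last $3.64); total interest = total paid − $8,788.00 = $3,615.64.
At $175.00/mo: 68 payments (last $62.61); total interest $2,999.61.
Payments saved = 81 − 68 = 13.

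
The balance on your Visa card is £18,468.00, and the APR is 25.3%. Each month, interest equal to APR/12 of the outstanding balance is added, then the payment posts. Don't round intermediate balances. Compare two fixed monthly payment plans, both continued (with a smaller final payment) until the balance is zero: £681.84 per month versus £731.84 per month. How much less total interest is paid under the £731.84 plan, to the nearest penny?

£1,025.03

Monthly rate r = 25.3%/12 = 2.10833% = 0.0210833.
At £681.84/mo: n = ⌈−ln(1 − rB₀/P)/ln(1+r)⌉ = 41 payments (last £389.21); total interest = total paid − £18,468.00 = £9,194.81.
At £731.84/mo: 37 payments (last £291.54); total interest £8,169.78.
Interest saved = £9,194.81 − £8,169.78 = £1,025.03.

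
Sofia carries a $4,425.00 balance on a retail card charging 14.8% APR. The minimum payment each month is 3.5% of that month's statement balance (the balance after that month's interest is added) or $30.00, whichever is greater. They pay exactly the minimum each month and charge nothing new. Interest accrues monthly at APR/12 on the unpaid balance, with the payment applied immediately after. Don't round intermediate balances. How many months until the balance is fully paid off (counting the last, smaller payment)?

Monthly rate r = 14.8%/12 = 1.23333% = 0.0123333.
While 3.5% of the post-interest balance exceeds $30.00, each month B ← (B·(1+r))·(1 − 0.035), i.e. B shrinks by the factor (1+r)·0.965 = 0.9769.
This holds for months 1–71. Entering month 72 the balance is $842.02; 3.5% of the post-interest balance is now below $30.00, so the flat $30.00 minimum applies from here.
From month 72 a fixed $30.00 at rate r clears $842.02 in 35 more payments. Total: 71 + 35 = 106 months.

106 months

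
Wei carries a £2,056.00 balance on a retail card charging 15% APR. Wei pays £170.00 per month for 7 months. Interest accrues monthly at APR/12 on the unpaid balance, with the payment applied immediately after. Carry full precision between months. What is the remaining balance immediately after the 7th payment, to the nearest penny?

Monthly rate r = 15%/12 = 1.25% = 0.0125.
Each month: B ← B·(1+r) − £170.00.
Month 1: interest £25.70; balance after payment £1,911.70.
Month 2: interest £23.90; balance after payment £1,765.60.
Month 3: interest £22.07; balance after payment £1,617.67.
Month 4: interest £20.22; balance after payment £1,467.89.
Month 5: interest £18.35; balance after payment £1,316.24.
Month 6: interest £16.45; balance after payment £1,162.69.
Month 7: interest £14.53; balance after payment £1,007.22.

£1,007.22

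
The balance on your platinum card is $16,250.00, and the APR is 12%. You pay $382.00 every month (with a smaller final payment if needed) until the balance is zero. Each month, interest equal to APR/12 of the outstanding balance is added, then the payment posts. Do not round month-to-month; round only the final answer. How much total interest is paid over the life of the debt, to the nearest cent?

Monthly rate r = 12%/12 = 1% = 0.01.
Payoff takes n = ⌈−ln(1 − rB₀/P)/ln(1+r)⌉ = ⌈55.683⌉ = 56 payments; the last is $261.47.
Total paid = 55·$382.00 + $261.47 = $21,271.47.
Total interest = total paid − principal = $21,271.47 − $16,250.00 = $5,021.47.

$5,021.47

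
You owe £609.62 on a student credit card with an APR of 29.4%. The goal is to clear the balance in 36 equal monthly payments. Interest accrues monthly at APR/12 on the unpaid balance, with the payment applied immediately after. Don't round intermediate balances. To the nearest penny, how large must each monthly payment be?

Monthly rate r = 29.4%/12 = 2.45% = 0.0245.
Level-payment amortization: P = B₀·r / (1 − (1+r)^(−n)) = 609.62·0.0245 / (1 − 1.0245^(−36)).
Denominator 1 − (1+r)^(−36) = 0.581621516.
P = 14.9357 / 0.581621516 ≈ 25.68.

£25.68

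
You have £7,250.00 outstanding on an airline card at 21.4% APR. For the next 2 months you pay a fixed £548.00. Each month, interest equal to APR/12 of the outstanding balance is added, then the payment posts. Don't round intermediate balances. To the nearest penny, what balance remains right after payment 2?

Monthly rate r = 21.4%/12 = 1.78333% = 0.0178333.
Each month: B ← B·(1+r) − £548.00.
Month 1: interest £129.29; balance after payment £6,831.29.
Month 2: interest £121.82; balance after payment £6,405.12.

£6,405.12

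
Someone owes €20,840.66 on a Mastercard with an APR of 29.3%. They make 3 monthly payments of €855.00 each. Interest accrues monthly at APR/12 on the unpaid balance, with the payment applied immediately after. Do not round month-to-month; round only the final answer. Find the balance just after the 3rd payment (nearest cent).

Monthly rate r = 29.3%/12 = 2.44167% = 0.0244167.
Each month: B ← B·(1+r) − €855.00.
Month 1: interest €508.86; balance after payment €20,494.52.
Month 2: interest €500.41; balance after payment €20,139.93.
Month 3: interest €491.75; balance after payment €19,776.68.

€19,776.68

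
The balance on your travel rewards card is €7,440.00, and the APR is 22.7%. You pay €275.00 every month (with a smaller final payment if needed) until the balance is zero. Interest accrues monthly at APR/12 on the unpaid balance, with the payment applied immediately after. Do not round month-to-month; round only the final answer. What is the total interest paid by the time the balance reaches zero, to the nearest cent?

Monthly rate r = 22.7%/12 = 1.89167% = 0.0189167.
Payoff takes n = ⌈−ln(1 − rB₀/P)/ln(1+r)⌉ = ⌈38.260⌉ = 39 payments; the last is €72.02.
Total paid = 38·€275.00 + €72.02 = €10,522.02.
Total interest = total paid − principal = €10,522.02 − €7,440.00 = €3,082.02.

€3,082.02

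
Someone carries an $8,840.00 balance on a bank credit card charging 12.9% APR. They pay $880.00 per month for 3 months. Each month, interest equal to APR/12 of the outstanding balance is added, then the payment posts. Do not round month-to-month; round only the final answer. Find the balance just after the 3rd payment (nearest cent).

$6,459.68

Monthly rate r = 12.9%/12 = 1.075% = 0.01075.
Each month: B ← B·(1+r) − $880.00.
Month 1: interest $95.03; balance after payment $8,055.03.
Month 2: interest $86.59; balance after payment $7,261.62.
Month 3: interest $78.06; balance after payment $6,459.68.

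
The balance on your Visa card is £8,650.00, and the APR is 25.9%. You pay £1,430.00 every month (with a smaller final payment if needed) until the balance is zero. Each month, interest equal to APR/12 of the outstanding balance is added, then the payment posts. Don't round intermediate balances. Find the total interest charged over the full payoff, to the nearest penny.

£722.63

Monthly rate r = 25.9%/12 = 2.15833% = 0.0215833.
Payoff takes n = ⌈−ln(1 − rB₀/P)/ln(1+r)⌉ = ⌈6.552⌉ = 7 payments; the last is £792.63.
Total paid = 6·£1,430.00 + £792.63 = £9,372.63.
Total interest = total paid − principal = £9,372.63 − £8,650.00 = £722.63.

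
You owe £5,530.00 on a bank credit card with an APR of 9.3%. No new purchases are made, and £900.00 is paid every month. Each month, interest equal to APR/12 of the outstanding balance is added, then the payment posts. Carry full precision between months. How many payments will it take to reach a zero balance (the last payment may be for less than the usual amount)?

7 payments

Monthly rate r = 9.3%/12 = 0.775% = 0.00775.
Recurrence: B ← B·(1+r) − £900.00.
Month 1: interest £42.86; balance after payment £4,672.86.
Month 2: interest £36.21; balance after payment £3,809.07.
Closed form: n = −ln(1 − rB₀/P)/ln(1+r) = −ln(0.95238)/ln(1.00775) ≈ 6.320, so the balance reaches zero during payment 7.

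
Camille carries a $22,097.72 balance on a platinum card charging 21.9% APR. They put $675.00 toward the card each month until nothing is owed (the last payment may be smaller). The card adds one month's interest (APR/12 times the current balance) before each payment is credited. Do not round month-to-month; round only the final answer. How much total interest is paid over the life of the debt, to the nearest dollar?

$11,866

Monthly rate r = 21.9%/12 = 1.825% = 0.01825.
Payoff takes n = ⌈−ln(1 − rB₀/P)/ln(1+r)⌉ = ⌈50.314⌉ = 51 payments; the last is $213.30.
Total paid = 50·$675.00 + $213.30 = $33,963.30.
Total interest = total paid − principal = $33,963.30 − $22,097.72 = $11,865.58.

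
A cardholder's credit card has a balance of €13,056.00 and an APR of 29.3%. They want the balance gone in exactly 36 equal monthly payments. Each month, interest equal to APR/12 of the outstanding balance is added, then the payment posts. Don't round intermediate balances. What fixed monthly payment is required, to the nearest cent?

€549.25

Monthly rate r = 29.3%/12 = 2.44167% = 0.0244167.
Level-payment amortization: P = B₀·r / (1 − (1+r)^(−n)) = 13056.00·0.0244167 / (1 − 1.02442^(−36)).
Denominator 1 − (1+r)^(−36) = 0.580394551.
P = 318.784 / 0.580394551 ≈ 549.25.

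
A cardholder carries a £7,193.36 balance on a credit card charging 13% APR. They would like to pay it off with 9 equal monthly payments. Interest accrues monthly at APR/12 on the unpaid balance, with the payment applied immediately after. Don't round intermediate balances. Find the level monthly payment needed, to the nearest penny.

£843.18

Monthly rate r = 13%/12 = 1.08333% = 0.0108333.
Level-payment amortization: P = B₀·r / (1 − (1+r)^(−n)) = 7193.36·0.0108333 / (1 − 1.01083^(−9)).
Denominator 1 − (1+r)^(−9) = 0.0924219023.
P = 77.9281 / 0.0924219023 ≈ 843.18.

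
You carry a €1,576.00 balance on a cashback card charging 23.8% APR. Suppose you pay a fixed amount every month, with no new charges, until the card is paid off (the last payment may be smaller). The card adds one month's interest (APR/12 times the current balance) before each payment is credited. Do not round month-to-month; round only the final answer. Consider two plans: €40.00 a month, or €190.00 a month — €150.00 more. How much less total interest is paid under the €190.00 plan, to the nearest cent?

€1,358.16

Monthly rate r = 23.8%/12 = 1.98333% = 0.0198333.
At €40.00/mo: n = ⌈−ln(1 − rB₀/P)/ln(1+r)⌉ = 78 payments (last €17.30); total interest = total paid − €1,576.00 = €1,521.30.
At €190.00/mo: 10 payments (last €29.14); total interest €163.14.
Interest saved = €1,521.30 − €163.14 = €1,358.16.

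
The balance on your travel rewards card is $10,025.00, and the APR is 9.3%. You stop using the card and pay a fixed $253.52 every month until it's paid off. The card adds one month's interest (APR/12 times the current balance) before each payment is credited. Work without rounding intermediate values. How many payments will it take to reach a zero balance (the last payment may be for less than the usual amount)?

48 payments

Monthly rate r = 9.3%/12 = 0.775% = 0.00775.
Recurrence: B ← B·(1+r) − $253.52.
Month 1: interest $77.69; balance after payment $9,849.17.
Month 2: interest $76.33; balance after payment $9,671.98.
Closed form: n = −ln(1 − rB₀/P)/ln(1+r) = −ln(0.69354)/ln(1.00775) ≈ 47.402, so the balance reaches zero during payment 48.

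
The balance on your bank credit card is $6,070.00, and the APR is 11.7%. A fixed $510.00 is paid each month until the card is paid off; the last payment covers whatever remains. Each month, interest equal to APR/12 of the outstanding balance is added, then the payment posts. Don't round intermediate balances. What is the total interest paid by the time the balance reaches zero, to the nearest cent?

Monthly rate r = 11.7%/12 = 0.975% = 0.00975.
Payoff takes n = ⌈−ln(1 − rB₀/P)/ln(1+r)⌉ = ⌈12.713⌉ = 13 payments; the last is $363.96.
Total paid = 12·$510.00 + $363.96 = $6,483.96.
Total interest = total paid − principal = $6,483.96 − $6,070.00 = $413.96.

$413.96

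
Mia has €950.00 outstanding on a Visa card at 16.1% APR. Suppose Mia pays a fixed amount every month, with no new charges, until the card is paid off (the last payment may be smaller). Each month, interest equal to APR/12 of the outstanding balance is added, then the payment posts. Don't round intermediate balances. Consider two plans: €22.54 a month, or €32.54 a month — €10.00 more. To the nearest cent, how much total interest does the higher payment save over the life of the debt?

Monthly rate r = 16.1%/12 = 1.34167% = 0.0134167.
At €22.54/mo: n = ⌈−ln(1 − rB₀/P)/ln(1+r)⌉ = 63 payments (last €12.22); total interest = total paid − €950.00 = €459.70.
At €32.54/mo: 38 payments (last €9.73); total interest €263.71.
Interest saved = €459.70 − €263.71 = €195.99.

€195.99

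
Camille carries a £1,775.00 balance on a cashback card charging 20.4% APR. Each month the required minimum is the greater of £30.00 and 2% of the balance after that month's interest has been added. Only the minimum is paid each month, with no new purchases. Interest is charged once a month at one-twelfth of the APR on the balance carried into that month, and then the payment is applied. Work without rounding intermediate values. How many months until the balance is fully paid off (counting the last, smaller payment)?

163 months

Monthly rate r = 20.4%/12 = 1.7% = 0.017.
While 2% of the post-interest balance exceeds £30.00, each month B ← (B·(1+r))·(1 − 0.02), i.e. B shrinks by the factor (1+r)·0.98 = 0.99666.
This holds for months 1–56. Entering month 57 the balance is £1,471.74; 2% of the post-interest balance is now below £30.00, so the flat £30.00 minimum applies from here.
From month 57 a fixed £30.00 at rate r clears £1,471.74 in 107 more payments. Total: 56 + 107 = 163 months.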